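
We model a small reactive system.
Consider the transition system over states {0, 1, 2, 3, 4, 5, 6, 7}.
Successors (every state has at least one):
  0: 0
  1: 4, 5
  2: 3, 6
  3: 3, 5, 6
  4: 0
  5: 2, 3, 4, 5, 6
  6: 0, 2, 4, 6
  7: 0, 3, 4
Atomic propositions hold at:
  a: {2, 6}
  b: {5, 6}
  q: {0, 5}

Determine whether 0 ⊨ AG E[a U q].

Yes

E[a U q]: least fixpoint, start Z0 = Sat(q) = {0, 5}, add states in Sat(a) with some successor in Z. Z1 = {0, 5, 6}; Z2 = {0, 2, 5, 6}; fixed.
Sat(E[a U q]) = {0, 2, 5, 6}
AG E[a U q]: greatest fixpoint, start Z0 = {0, 2, 5, 6}, keep only states in Sat with every successor in Z. Z1 = {0}; fixed.
Sat(AG E[a U q]) = {0}
0 ∈ Sat(AG E[a U q]) = {0}, so the formula holds at 0.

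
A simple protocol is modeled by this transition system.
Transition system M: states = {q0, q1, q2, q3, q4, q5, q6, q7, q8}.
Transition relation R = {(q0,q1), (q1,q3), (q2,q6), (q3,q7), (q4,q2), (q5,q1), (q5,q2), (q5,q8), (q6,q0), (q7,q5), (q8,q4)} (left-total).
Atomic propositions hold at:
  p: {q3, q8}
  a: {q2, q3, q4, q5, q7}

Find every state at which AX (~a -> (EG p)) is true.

{q1, q3, q4, q7, q8}

Sat(~a) = {q0, q1, q6, q8}
EG p: greatest fixpoint, start Z0 = {q3, q8}, keep only states in Sat with some successor in Z. Z1 = ∅; fixed.
Sat(EG p) = ∅
Sat(~a -> (EG p)) = {q2, q3, q4, q5, q7}
Sat(AX (~a -> (EG p))) = {s : every successor in {q2, q3, q4, q5, q7}} = {q1, q3, q4, q7, q8}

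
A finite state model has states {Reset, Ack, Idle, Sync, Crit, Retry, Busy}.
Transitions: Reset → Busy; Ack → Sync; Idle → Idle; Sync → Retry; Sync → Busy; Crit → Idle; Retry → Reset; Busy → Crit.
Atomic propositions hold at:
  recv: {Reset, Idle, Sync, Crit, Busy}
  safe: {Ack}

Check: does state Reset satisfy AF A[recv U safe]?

No

A[recv U safe]: least fixpoint, start Z0 = Sat(safe) = {Ack}, add states in Sat(recv) with every successor in Z. Already a fixed point.
Sat(A[recv U safe]) = {Ack}
AF A[recv U safe]: least fixpoint, start Z0 = {Ack}, add states with every successor in Z. Already a fixed point.
Sat(AF A[recv U safe]) = {Ack}
Reset ∉ Sat(AF A[recv U safe]) = {Ack}, so the formula does not hold at Reset.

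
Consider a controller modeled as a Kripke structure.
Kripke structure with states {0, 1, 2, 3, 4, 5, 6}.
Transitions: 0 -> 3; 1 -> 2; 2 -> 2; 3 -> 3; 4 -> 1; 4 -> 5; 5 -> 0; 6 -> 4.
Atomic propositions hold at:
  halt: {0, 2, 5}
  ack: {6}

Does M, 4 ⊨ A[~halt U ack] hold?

No

Sat(~halt) = {1, 3, 4, 6}
A[~halt U ack]: least fixpoint, start Z0 = Sat(ack) = {6}, add states in Sat(~halt) with every successor in Z. Already a fixed point.
Sat(A[~halt U ack]) = {6}
4 ∉ Sat(A[~halt U ack]) = {6}, so the formula does not hold at 4.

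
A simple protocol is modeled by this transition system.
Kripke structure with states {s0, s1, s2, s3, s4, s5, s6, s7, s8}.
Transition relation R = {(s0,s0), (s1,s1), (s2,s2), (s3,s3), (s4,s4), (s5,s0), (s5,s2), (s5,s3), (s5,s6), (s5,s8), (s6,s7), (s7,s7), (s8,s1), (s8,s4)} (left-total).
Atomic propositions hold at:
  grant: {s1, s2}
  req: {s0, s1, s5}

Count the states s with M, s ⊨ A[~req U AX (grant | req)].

Sat(~req) = {s2, s3, s4, s6, s7, s8}
Sat(grant | req) = {s0, s1, s2, s5}
Sat(AX (grant | req)) = {s : every successor in {s0, s1, s2, s5}} = {s0, s1, s2}
A[~req U AX (grant | req)]: least fixpoint, start Z0 = Sat(AX (grant | req)) = {s0, s1, s2}, add states in Sat(~req) with every successor in Z. Already a fixed point.
Sat(A[~req U AX (grant | req)]) = {s0, s1, s2}
|Sat(A[~req U AX (grant | req)])| = |{s0, s1, s2}| = 3.

3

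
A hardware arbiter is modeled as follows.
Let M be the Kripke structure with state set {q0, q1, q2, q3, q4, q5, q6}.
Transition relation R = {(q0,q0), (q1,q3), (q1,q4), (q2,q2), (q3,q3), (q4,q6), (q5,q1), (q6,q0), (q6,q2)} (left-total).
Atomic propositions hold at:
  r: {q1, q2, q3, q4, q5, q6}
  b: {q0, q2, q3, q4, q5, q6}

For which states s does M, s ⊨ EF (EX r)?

Sat(EX r) = {s : some successor in {q1, q2, q3, q4, q5, q6}} = {q1, q2, q3, q4, q5, q6}
EF (EX r): least fixpoint, start Z0 = {q1, q2, q3, q4, q5, q6}, add states with some successor in Z. Already a fixed point.
Sat(EF (EX r)) = {q1, q2, q3, q4, q5, q6}

{q1, q2, q3, q4, q5, q6}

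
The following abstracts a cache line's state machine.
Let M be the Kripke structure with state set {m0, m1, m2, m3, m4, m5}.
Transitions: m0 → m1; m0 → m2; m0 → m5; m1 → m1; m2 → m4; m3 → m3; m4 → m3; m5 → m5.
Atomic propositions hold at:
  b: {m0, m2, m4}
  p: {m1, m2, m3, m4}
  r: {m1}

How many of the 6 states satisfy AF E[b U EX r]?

Sat(EX r) = {s : some successor in {m1}} = {m0, m1}
E[b U EX r]: least fixpoint, start Z0 = Sat(EX r) = {m0, m1}, add states in Sat(b) with some successor in Z. Already a fixed point.
Sat(E[b U EX r]) = {m0, m1}
AF E[b U EX r]: least fixpoint, start Z0 = {m0, m1}, add states with every successor in Z. Already a fixed point.
Sat(AF E[b U EX r]) = {m0, m1}
|Sat(AF E[b U EX r])| = |{m0, m1}| = 2.

2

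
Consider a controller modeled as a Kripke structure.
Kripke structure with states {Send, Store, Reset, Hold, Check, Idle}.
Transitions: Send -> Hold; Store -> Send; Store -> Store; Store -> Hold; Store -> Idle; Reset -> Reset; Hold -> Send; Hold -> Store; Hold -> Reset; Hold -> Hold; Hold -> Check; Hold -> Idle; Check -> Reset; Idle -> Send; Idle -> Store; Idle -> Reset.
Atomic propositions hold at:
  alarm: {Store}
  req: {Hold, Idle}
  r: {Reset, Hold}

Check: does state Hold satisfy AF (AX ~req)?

No

Sat(~req) = {Send, Store, Reset, Check}
Sat(AX ~req) = {s : every successor in {Send, Store, Reset, Check}} = {Reset, Check, Idle}
AF (AX ~req): least fixpoint, start Z0 = {Reset, Check, Idle}, add states with every successor in Z. Already a fixed point.
Sat(AF (AX ~req)) = {Reset, Check, Idle}
Hold ∉ Sat(AF (AX ~req)) = {Reset, Check, Idle}, so the formula does not hold at Hold.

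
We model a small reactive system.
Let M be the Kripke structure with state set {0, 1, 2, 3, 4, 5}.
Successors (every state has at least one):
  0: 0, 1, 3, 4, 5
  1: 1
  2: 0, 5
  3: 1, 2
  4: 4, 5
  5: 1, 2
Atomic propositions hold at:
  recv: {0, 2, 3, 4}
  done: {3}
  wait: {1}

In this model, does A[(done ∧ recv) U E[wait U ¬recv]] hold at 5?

Yes

Sat(done ∧ recv) = {3}
Sat(¬recv) = {1, 5}
E[wait U ¬recv]: least fixpoint, start Z0 = Sat(¬recv) = {1, 5}, add states in Sat(wait) with some successor in Z. Already a fixed point.
Sat(E[wait U ¬recv]) = {1, 5}
A[(done ∧ recv) U E[wait U ¬recv]]: least fixpoint, start Z0 = Sat(E[wait U ¬recv]) = {1, 5}, add states in Sat(done ∧ recv) with every successor in Z. Already a fixed point.
Sat(A[(done ∧ recv) U E[wait U ¬recv]]) = {1, 5}
5 ∈ Sat(A[(done ∧ recv) U E[wait U ¬recv]]) = {1, 5}, so the formula holds at 5.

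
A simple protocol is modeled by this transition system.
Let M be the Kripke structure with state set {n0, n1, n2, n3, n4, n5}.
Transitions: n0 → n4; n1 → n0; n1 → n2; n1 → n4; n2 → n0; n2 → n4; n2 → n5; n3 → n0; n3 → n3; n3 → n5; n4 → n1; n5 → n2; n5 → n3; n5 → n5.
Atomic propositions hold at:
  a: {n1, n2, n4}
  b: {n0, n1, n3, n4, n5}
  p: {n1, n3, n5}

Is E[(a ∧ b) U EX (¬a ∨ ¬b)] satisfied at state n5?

Yes

Sat(a ∧ b) = {n1, n4}
Sat(¬a) = {n0, n3, n5}
Sat(¬b) = {n2}
Sat(¬a ∨ ¬b) = {n0, n2, n3, n5}
Sat(EX (¬a ∨ ¬b)) = {s : some successor in {n0, n2, n3, n5}} = {n1, n2, n3, n5}
E[(a ∧ b) U EX (¬a ∨ ¬b)]: least fixpoint, start Z0 = Sat(EX (¬a ∨ ¬b)) = {n1, n2, n3, n5}, add states in Sat(a ∧ b) with some successor in Z. Z1 = {n1, n2, n3, n4, n5}; fixed.
Sat(E[(a ∧ b) U EX (¬a ∨ ¬b)]) = {n1, n2, n3, n4, n5}
n5 ∈ Sat(E[(a ∧ b) U EX (¬a ∨ ¬b)]) = {n1, n2, n3, n4, n5}, so the formula holds at n5.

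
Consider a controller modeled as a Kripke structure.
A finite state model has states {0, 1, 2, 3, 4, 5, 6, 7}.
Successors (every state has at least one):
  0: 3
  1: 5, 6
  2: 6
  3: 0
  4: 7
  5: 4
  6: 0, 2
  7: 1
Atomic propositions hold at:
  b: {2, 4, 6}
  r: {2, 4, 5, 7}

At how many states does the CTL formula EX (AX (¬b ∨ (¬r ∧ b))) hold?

6

Sat(¬b) = {0, 1, 3, 5, 7}
Sat(¬r) = {0, 1, 3, 6}
Sat(¬r ∧ b) = {6}
Sat(¬b ∨ (¬r ∧ b)) = {0, 1, 3, 5, 6, 7}
Sat(AX (¬b ∨ (¬r ∧ b))) = {s : every successor in {0, 1, 3, 5, 6, 7}} = {0, 1, 2, 3, 4, 7}
Sat(EX (AX (¬b ∨ (¬r ∧ b)))) = {s : some successor in {0, 1, 2, 3, 4, 7}} = {0, 3, 4, 5, 6, 7}
|Sat(EX (AX (¬b ∨ (¬r ∧ b))))| = |{0, 3, 4, 5, 6, 7}| = 6.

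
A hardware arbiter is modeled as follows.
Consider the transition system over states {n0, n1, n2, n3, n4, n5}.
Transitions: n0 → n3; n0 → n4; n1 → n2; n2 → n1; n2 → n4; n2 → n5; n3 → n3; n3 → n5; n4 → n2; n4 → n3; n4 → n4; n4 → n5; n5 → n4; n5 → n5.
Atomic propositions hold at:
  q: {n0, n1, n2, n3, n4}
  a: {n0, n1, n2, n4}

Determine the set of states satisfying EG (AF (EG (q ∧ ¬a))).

{n3}

Sat(¬a) = {n3, n5}
Sat(q ∧ ¬a) = {n3}
EG (q ∧ ¬a): greatest fixpoint, start Z0 = {n3}, keep only states in Sat with some successor in Z. Already a fixed point.
Sat(EG (q ∧ ¬a)) = {n3}
AF (EG (q ∧ ¬a)): least fixpoint, start Z0 = {n3}, add states with every successor in Z. Already a fixed point.
Sat(AF (EG (q ∧ ¬a))) = {n3}
EG (AF (EG (q ∧ ¬a))): greatest fixpoint, start Z0 = {n3}, keep only states in Sat with some successor in Z. Already a fixed point.
Sat(EG (AF (EG (q ∧ ¬a)))) = {n3}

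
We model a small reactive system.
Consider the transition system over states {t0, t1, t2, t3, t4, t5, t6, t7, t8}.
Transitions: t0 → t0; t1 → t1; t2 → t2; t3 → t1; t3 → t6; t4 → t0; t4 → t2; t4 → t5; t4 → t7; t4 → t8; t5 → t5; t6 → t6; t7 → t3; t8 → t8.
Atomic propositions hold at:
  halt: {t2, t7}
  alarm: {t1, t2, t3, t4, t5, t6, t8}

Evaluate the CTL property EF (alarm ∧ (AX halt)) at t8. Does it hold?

Sat(AX halt) = {s : every successor in {t2, t7}} = {t2}
Sat(alarm ∧ (AX halt)) = {t2}
EF (alarm ∧ (AX halt)): least fixpoint, start Z0 = {t2}, add states with some successor in Z. Z1 = {t2, t4}; fixed.
Sat(EF (alarm ∧ (AX halt))) = {t2, t4}
t8 ∉ Sat(EF (alarm ∧ (AX halt))) = {t2, t4}, so the formula does not hold at t8.

No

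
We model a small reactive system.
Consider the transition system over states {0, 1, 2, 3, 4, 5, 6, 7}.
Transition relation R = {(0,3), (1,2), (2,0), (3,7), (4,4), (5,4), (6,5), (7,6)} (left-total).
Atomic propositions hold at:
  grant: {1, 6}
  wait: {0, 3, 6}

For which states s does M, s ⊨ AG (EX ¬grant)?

{4, 5, 6}

Sat(¬grant) = {0, 2, 3, 4, 5, 7}
Sat(EX ¬grant) = {s : some successor in {0, 2, 3, 4, 5, 7}} = {0, 1, 2, 3, 4, 5, 6}
AG (EX ¬grant): greatest fixpoint, start Z0 = {0, 1, 2, 3, 4, 5, 6}, keep only states in Sat with every successor in Z. Z1 = {0, 1, 2, 4, 5, 6}; Z2 = {1, 2, 4, 5, 6}; Z3 = {1, 4, 5, 6}; Z4 = {4, 5, 6}; fixed.
Sat(AG (EX ¬grant)) = {4, 5, 6}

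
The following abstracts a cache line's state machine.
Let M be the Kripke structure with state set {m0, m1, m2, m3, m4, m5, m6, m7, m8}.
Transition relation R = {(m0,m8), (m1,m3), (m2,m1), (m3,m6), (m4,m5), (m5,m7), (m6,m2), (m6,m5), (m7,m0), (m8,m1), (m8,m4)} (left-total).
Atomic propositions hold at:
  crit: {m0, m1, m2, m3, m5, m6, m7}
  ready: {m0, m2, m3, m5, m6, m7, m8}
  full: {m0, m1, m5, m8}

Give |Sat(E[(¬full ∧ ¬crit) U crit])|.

8

Sat(¬full) = {m2, m3, m4, m6, m7}
Sat(¬crit) = {m4, m8}
Sat(¬full ∧ ¬crit) = {m4}
E[(¬full ∧ ¬crit) U crit]: least fixpoint, start Z0 = Sat(crit) = {m0, m1, m2, m3, m5, m6, m7}, add states in Sat(¬full ∧ ¬crit) with some successor in Z. Z1 = {m0, m1, m2, m3, m4, m5, m6, m7}; fixed.
Sat(E[(¬full ∧ ¬crit) U crit]) = {m0, m1, m2, m3, m4, m5, m6, m7}
|Sat(E[(¬full ∧ ¬crit) U crit])| = |{m0, m1, m2, m3, m4, m5, m6, m7}| = 8.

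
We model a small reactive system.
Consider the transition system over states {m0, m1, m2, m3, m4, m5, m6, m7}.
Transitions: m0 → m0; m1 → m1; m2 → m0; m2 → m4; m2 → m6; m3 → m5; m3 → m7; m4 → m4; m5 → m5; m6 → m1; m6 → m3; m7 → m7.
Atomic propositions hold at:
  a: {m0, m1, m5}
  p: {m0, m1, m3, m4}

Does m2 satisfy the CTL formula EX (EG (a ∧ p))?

Sat(a ∧ p) = {m0, m1}
EG (a ∧ p): greatest fixpoint, start Z0 = {m0, m1}, keep only states in Sat with some successor in Z. Already a fixed point.
Sat(EG (a ∧ p)) = {m0, m1}
Sat(EX (EG (a ∧ p))) = {s : some successor in {m0, m1}} = {m0, m1, m2, m6}
m2 ∈ Sat(EX (EG (a ∧ p))) = {m0, m1, m2, m6}, so the formula holds at m2.

Yes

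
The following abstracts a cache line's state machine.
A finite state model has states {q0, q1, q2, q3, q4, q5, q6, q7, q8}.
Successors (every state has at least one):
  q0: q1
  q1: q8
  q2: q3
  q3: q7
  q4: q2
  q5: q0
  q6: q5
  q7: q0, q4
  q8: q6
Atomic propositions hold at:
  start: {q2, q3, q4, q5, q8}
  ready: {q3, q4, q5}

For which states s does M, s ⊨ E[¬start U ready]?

{q3, q4, q5, q6, q7}

Sat(¬start) = {q0, q1, q6, q7}
E[¬start U ready]: least fixpoint, start Z0 = Sat(ready) = {q3, q4, q5}, add states in Sat(¬start) with some successor in Z. Z1 = {q3, q4, q5, q6, q7}; fixed.
Sat(E[¬start U ready]) = {q3, q4, q5, q6, q7}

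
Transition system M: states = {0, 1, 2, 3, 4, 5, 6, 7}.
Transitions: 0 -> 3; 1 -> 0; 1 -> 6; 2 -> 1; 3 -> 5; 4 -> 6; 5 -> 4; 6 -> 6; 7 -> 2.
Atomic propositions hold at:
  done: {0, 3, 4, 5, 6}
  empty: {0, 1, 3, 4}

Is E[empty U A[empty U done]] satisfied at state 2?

No

A[empty U done]: least fixpoint, start Z0 = Sat(done) = {0, 3, 4, 5, 6}, add states in Sat(empty) with every successor in Z. Z1 = {0, 1, 3, 4, 5, 6}; fixed.
Sat(A[empty U done]) = {0, 1, 3, 4, 5, 6}
E[empty U A[empty U done]]: least fixpoint, start Z0 = Sat(A[empty U done]) = {0, 1, 3, 4, 5, 6}, add states in Sat(empty) with some successor in Z. Already a fixed point.
Sat(E[empty U A[empty U done]]) = {0, 1, 3, 4, 5, 6}
2 ∉ Sat(E[empty U A[empty U done]]) = {0, 1, 3, 4, 5, 6}, so the formula does not hold at 2.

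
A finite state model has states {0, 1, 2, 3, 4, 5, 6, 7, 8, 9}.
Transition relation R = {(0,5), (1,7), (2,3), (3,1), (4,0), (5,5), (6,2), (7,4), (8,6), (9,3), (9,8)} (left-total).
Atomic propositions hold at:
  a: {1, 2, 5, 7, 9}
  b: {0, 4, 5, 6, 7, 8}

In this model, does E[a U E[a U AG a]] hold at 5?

AG a: greatest fixpoint, start Z0 = {1, 2, 5, 7, 9}, keep only states in Sat with every successor in Z. Z1 = {1, 5}; Z2 = {5}; fixed.
Sat(AG a) = {5}
E[a U AG a]: least fixpoint, start Z0 = Sat(AG a) = {5}, add states in Sat(a) with some successor in Z. Already a fixed point.
Sat(E[a U AG a]) = {5}
E[a U E[a U AG a]]: least fixpoint, start Z0 = Sat(E[a U AG a]) = {5}, add states in Sat(a) with some successor in Z. Already a fixed point.
Sat(E[a U E[a U AG a]]) = {5}
5 ∈ Sat(E[a U E[a U AG a]]) = {5}, so the formula holds at 5.

Yes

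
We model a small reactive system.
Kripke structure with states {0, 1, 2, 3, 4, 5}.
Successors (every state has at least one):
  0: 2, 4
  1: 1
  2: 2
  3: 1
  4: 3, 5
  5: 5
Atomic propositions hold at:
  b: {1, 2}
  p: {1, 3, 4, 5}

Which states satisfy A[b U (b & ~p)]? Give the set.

Sat(~p) = {0, 2}
Sat(b & ~p) = {2}
A[b U (b & ~p)]: least fixpoint, start Z0 = Sat((b & ~p)) = {2}, add states in Sat(b) with every successor in Z. Already a fixed point.
Sat(A[b U (b & ~p)]) = {2}

{2}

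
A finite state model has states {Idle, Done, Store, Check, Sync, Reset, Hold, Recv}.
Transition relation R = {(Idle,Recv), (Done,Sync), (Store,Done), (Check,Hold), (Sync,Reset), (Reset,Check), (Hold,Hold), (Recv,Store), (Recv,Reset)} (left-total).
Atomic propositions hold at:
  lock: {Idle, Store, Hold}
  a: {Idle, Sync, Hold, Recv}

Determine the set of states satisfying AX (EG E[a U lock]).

E[a U lock]: least fixpoint, start Z0 = Sat(lock) = {Idle, Store, Hold}, add states in Sat(a) with some successor in Z. Z1 = {Idle, Store, Hold, Recv}; fixed.
Sat(E[a U lock]) = {Idle, Store, Hold, Recv}
EG E[a U lock]: greatest fixpoint, start Z0 = {Idle, Store, Hold, Recv}, keep only states in Sat with some successor in Z. Z1 = {Idle, Hold, Recv}; Z2 = {Idle, Hold}; Z3 = {Hold}; fixed.
Sat(EG E[a U lock]) = {Hold}
Sat(AX (EG E[a U lock])) = {s : every successor in {Hold}} = {Check, Hold}

{Check, Hold}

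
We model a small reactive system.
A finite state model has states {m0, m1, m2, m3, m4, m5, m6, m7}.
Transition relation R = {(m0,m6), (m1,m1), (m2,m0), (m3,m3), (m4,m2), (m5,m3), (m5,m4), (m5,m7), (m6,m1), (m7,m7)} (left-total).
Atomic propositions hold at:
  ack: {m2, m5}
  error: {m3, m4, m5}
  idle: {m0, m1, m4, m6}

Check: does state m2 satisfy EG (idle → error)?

No

Sat(idle → error) = {m2, m3, m4, m5, m7}
EG (idle → error): greatest fixpoint, start Z0 = {m2, m3, m4, m5, m7}, keep only states in Sat with some successor in Z. Z1 = {m3, m4, m5, m7}; Z2 = {m3, m5, m7}; fixed.
Sat(EG (idle → error)) = {m3, m5, m7}
m2 ∉ Sat(EG (idle → error)) = {m3, m5, m7}, so the formula does not hold at m2.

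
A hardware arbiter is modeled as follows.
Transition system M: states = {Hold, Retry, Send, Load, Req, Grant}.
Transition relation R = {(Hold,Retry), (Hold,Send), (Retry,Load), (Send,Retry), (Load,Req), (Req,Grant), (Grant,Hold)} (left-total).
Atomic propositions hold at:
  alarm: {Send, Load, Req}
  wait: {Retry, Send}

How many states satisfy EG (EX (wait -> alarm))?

Sat(wait -> alarm) = {Hold, Send, Load, Req, Grant}
Sat(EX (wait -> alarm)) = {s : some successor in {Hold, Send, Load, Req, Grant}} = {Hold, Retry, Load, Req, Grant}
EG (EX (wait -> alarm)): greatest fixpoint, start Z0 = {Hold, Retry, Load, Req, Grant}, keep only states in Sat with some successor in Z. Already a fixed point.
Sat(EG (EX (wait -> alarm))) = {Hold, Retry, Load, Req, Grant}
|Sat(EG (EX (wait -> alarm)))| = |{Hold, Retry, Load, Req, Grant}| = 5.

5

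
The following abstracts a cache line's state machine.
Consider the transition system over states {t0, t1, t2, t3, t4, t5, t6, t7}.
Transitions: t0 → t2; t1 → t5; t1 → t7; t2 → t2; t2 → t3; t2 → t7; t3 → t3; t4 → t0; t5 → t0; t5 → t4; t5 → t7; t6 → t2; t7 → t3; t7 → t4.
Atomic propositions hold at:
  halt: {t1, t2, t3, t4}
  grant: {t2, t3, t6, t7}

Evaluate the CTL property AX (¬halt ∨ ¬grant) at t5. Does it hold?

Sat(¬halt) = {t0, t5, t6, t7}
Sat(¬grant) = {t0, t1, t4, t5}
Sat(¬halt ∨ ¬grant) = {t0, t1, t4, t5, t6, t7}
Sat(AX (¬halt ∨ ¬grant)) = {s : every successor in {t0, t1, t4, t5, t6, t7}} = {t1, t4, t5}
t5 ∈ Sat(AX (¬halt ∨ ¬grant)) = {t1, t4, t5}, so the formula holds at t5.

Yes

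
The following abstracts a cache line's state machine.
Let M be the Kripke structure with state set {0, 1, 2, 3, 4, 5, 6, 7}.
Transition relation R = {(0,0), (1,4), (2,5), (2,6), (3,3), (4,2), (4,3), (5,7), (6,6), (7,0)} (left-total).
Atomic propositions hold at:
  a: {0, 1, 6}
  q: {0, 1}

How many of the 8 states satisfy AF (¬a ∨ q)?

Sat(¬a) = {2, 3, 4, 5, 7}
Sat(¬a ∨ q) = {0, 1, 2, 3, 4, 5, 7}
AF (¬a ∨ q): least fixpoint, start Z0 = {0, 1, 2, 3, 4, 5, 7}, add states with every successor in Z. Already a fixed point.
Sat(AF (¬a ∨ q)) = {0, 1, 2, 3, 4, 5, 7}
|Sat(AF (¬a ∨ q))| = |{0, 1, 2, 3, 4, 5, 7}| = 7.

7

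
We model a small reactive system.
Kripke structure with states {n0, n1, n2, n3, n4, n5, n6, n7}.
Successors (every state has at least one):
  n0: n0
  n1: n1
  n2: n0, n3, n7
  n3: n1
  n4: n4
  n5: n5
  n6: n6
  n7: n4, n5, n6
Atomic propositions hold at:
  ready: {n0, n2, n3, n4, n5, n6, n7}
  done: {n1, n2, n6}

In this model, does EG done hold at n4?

No

EG done: greatest fixpoint, start Z0 = {n1, n2, n6}, keep only states in Sat with some successor in Z. Z1 = {n1, n6}; fixed.
Sat(EG done) = {n1, n6}
n4 ∉ Sat(EG done) = {n1, n6}, so the formula does not hold at n4.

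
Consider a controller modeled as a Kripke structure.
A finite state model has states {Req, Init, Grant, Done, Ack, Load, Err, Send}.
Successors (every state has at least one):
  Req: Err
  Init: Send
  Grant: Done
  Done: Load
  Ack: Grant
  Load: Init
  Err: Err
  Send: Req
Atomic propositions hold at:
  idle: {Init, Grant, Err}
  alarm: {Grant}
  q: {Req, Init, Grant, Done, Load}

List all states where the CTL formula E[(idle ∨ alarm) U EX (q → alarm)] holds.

Sat(idle ∨ alarm) = {Init, Grant, Err}
Sat(q → alarm) = {Grant, Ack, Err, Send}
Sat(EX (q → alarm)) = {s : some successor in {Grant, Ack, Err, Send}} = {Req, Init, Ack, Err}
E[(idle ∨ alarm) U EX (q → alarm)]: least fixpoint, start Z0 = Sat(EX (q → alarm)) = {Req, Init, Ack, Err}, add states in Sat(idle ∨ alarm) with some successor in Z. Already a fixed point.
Sat(E[(idle ∨ alarm) U EX (q → alarm)]) = {Req, Init, Ack, Err}

{Req, Init, Ack, Err}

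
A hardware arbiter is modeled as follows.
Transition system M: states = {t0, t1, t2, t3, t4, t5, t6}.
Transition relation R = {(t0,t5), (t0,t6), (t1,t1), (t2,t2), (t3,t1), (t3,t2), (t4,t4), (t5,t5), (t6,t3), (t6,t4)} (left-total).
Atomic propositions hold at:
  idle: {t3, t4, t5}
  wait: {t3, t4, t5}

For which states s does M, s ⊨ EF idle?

{t0, t3, t4, t5, t6}

EF idle: least fixpoint, start Z0 = {t3, t4, t5}, add states with some successor in Z. Z1 = {t0, t3, t4, t5, t6}; fixed.
Sat(EF idle) = {t0, t3, t4, t5, t6}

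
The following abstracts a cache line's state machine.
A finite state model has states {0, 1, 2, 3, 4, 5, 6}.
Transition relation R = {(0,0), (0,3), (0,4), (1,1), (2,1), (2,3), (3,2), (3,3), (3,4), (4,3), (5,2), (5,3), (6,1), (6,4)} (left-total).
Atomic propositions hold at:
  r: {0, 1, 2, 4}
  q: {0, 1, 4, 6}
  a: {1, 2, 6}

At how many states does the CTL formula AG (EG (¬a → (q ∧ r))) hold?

Sat(¬a) = {0, 3, 4, 5}
Sat(q ∧ r) = {0, 1, 4}
Sat(¬a → (q ∧ r)) = {0, 1, 2, 4, 6}
EG (¬a → (q ∧ r)): greatest fixpoint, start Z0 = {0, 1, 2, 4, 6}, keep only states in Sat with some successor in Z. Z1 = {0, 1, 2, 6}; fixed.
Sat(EG (¬a → (q ∧ r))) = {0, 1, 2, 6}
AG (EG (¬a → (q ∧ r))): greatest fixpoint, start Z0 = {0, 1, 2, 6}, keep only states in Sat with every successor in Z. Z1 = {1}; fixed.
Sat(AG (EG (¬a → (q ∧ r)))) = {1}
|Sat(AG (EG (¬a → (q ∧ r))))| = |{1}| = 1.

1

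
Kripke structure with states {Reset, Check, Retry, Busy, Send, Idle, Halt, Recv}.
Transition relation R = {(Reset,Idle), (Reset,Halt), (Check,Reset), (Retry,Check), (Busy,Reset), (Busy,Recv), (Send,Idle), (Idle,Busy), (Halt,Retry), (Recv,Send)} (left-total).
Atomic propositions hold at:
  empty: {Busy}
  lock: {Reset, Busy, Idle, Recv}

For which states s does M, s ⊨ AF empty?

{Busy, Send, Idle, Recv}

AF empty: least fixpoint, start Z0 = {Busy}, add states with every successor in Z. Z1 = {Busy, Idle}; Z2 = {Busy, Send, Idle}; Z3 = {Busy, Send, Idle, Recv}; fixed.
Sat(AF empty) = {Busy, Send, Idle, Recv}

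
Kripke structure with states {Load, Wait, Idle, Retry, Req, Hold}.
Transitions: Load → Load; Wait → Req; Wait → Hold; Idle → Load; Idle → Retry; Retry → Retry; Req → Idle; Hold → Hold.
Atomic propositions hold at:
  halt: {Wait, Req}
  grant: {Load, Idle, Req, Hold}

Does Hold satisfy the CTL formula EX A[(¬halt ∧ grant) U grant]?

Sat(¬halt) = {Load, Idle, Retry, Hold}
Sat(¬halt ∧ grant) = {Load, Idle, Hold}
A[(¬halt ∧ grant) U grant]: least fixpoint, start Z0 = Sat(grant) = {Load, Idle, Req, Hold}, add states in Sat(¬halt ∧ grant) with every successor in Z. Already a fixed point.
Sat(A[(¬halt ∧ grant) U grant]) = {Load, Idle, Req, Hold}
Sat(EX A[(¬halt ∧ grant) U grant]) = {s : some successor in {Load, Idle, Req, Hold}} = {Load, Wait, Idle, Req, Hold}
Hold ∈ Sat(EX A[(¬halt ∧ grant) U grant]) = {Load, Wait, Idle, Req, Hold}, so the formula holds at Hold.

Yes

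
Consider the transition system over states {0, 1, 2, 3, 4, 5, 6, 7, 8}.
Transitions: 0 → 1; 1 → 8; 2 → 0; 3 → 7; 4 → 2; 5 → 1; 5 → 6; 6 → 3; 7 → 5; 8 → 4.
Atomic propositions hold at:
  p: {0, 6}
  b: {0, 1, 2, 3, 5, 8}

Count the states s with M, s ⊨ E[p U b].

E[p U b]: least fixpoint, start Z0 = Sat(b) = {0, 1, 2, 3, 5, 8}, add states in Sat(p) with some successor in Z. Z1 = {0, 1, 2, 3, 5, 6, 8}; fixed.
Sat(E[p U b]) = {0, 1, 2, 3, 5, 6, 8}
|Sat(E[p U b])| = |{0, 1, 2, 3, 5, 6, 8}| = 7.

7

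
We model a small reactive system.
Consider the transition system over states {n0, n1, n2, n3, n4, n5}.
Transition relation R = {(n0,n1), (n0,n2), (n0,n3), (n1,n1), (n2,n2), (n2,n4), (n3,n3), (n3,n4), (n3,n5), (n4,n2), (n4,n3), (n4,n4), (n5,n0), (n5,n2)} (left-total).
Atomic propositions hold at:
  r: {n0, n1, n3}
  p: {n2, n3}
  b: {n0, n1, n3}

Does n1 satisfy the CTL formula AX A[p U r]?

A[p U r]: least fixpoint, start Z0 = Sat(r) = {n0, n1, n3}, add states in Sat(p) with every successor in Z. Already a fixed point.
Sat(A[p U r]) = {n0, n1, n3}
Sat(AX A[p U r]) = {s : every successor in {n0, n1, n3}} = {n1}
n1 ∈ Sat(AX A[p U r]) = {n1}, so the formula holds at n1.

Yes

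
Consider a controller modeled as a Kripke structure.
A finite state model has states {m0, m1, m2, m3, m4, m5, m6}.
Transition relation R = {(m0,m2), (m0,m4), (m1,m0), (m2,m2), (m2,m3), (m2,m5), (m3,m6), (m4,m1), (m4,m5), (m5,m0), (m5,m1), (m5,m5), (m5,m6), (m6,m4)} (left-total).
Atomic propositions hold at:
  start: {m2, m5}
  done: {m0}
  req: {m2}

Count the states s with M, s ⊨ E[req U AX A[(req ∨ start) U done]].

1

Sat(req ∨ start) = {m2, m5}
A[(req ∨ start) U done]: least fixpoint, start Z0 = Sat(done) = {m0}, add states in Sat(req ∨ start) with every successor in Z. Already a fixed point.
Sat(A[(req ∨ start) U done]) = {m0}
Sat(AX A[(req ∨ start) U done]) = {s : every successor in {m0}} = {m1}
E[req U AX A[(req ∨ start) U done]]: least fixpoint, start Z0 = Sat(AX A[(req ∨ start) U done]) = {m1}, add states in Sat(req) with some successor in Z. Already a fixed point.
Sat(E[req U AX A[(req ∨ start) U done]]) = {m1}
|Sat(E[req U AX A[(req ∨ start) U done]])| = |{m1}| = 1.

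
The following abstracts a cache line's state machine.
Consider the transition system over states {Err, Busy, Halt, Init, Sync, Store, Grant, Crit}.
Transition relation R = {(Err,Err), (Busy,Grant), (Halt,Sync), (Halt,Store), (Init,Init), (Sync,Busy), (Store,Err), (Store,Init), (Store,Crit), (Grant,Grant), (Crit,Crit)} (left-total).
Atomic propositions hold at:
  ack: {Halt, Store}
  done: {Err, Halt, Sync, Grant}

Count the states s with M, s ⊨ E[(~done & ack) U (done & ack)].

Sat(~done) = {Busy, Init, Store, Crit}
Sat(~done & ack) = {Store}
Sat(done & ack) = {Halt}
E[(~done & ack) U (done & ack)]: least fixpoint, start Z0 = Sat((done & ack)) = {Halt}, add states in Sat(~done & ack) with some successor in Z. Already a fixed point.
Sat(E[(~done & ack) U (done & ack)]) = {Halt}
|Sat(E[(~done & ack) U (done & ack)])| = |{Halt}| = 1.

1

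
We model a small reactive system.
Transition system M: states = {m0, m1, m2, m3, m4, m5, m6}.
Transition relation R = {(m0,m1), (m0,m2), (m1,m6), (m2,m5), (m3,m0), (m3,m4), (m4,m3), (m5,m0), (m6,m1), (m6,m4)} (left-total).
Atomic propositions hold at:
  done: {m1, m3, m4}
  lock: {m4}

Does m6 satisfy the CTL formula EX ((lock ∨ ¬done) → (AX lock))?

Sat(¬done) = {m0, m2, m5, m6}
Sat(lock ∨ ¬done) = {m0, m2, m4, m5, m6}
Sat(AX lock) = {s : every successor in {m4}} = ∅
Sat((lock ∨ ¬done) → (AX lock)) = {m1, m3}
Sat(EX ((lock ∨ ¬done) → (AX lock))) = {s : some successor in {m1, m3}} = {m0, m4, m6}
m6 ∈ Sat(EX ((lock ∨ ¬done) → (AX lock))) = {m0, m4, m6}, so the formula holds at m6.

Yes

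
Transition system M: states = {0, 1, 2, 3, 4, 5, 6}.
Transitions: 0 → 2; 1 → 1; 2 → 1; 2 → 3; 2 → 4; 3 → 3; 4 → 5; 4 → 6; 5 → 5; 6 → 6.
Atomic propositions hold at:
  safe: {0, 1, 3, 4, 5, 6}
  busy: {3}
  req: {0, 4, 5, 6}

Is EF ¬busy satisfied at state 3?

No

Sat(¬busy) = {0, 1, 2, 4, 5, 6}
EF ¬busy: least fixpoint, start Z0 = {0, 1, 2, 4, 5, 6}, add states with some successor in Z. Already a fixed point.
Sat(EF ¬busy) = {0, 1, 2, 4, 5, 6}
3 ∉ Sat(EF ¬busy) = {0, 1, 2, 4, 5, 6}, so the formula does not hold at 3.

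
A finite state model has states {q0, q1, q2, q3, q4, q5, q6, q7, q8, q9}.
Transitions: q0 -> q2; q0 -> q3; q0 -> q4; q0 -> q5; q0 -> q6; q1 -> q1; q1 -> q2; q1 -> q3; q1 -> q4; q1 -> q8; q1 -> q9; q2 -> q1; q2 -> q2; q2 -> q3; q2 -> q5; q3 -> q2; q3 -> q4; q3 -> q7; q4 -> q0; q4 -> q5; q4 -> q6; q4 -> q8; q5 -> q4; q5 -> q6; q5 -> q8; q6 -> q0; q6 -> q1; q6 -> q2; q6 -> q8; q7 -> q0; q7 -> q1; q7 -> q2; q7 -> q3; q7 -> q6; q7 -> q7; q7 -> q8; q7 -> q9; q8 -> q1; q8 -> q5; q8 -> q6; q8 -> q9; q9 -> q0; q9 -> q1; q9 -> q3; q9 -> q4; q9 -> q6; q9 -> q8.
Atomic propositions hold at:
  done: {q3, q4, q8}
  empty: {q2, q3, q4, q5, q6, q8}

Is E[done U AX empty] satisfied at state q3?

Yes

Sat(AX empty) = {s : every successor in {q2, q3, q4, q5, q6, q8}} = {q0, q5}
E[done U AX empty]: least fixpoint, start Z0 = Sat(AX empty) = {q0, q5}, add states in Sat(done) with some successor in Z. Z1 = {q0, q4, q5, q8}; Z2 = {q0, q3, q4, q5, q8}; fixed.
Sat(E[done U AX empty]) = {q0, q3, q4, q5, q8}
q3 ∈ Sat(E[done U AX empty]) = {q0, q3, q4, q5, q8}, so the formula holds at q3.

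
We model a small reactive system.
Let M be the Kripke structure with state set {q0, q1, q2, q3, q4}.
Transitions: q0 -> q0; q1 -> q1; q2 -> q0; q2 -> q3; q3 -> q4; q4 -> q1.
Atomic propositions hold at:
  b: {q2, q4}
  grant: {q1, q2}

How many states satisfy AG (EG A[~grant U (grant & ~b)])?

3

Sat(~grant) = {q0, q3, q4}
Sat(~b) = {q0, q1, q3}
Sat(grant & ~b) = {q1}
A[~grant U (grant & ~b)]: least fixpoint, start Z0 = Sat((grant & ~b)) = {q1}, add states in Sat(~grant) with every successor in Z. Z1 = {q1, q4}; Z2 = {q1, q3, q4}; fixed.
Sat(A[~grant U (grant & ~b)]) = {q1, q3, q4}
EG A[~grant U (grant & ~b)]: greatest fixpoint, start Z0 = {q1, q3, q4}, keep only states in Sat with some successor in Z. Already a fixed point.
Sat(EG A[~grant U (grant & ~b)]) = {q1, q3, q4}
AG (EG A[~grant U (grant & ~b)]): greatest fixpoint, start Z0 = {q1, q3, q4}, keep only states in Sat with every successor in Z. Already a fixed point.
Sat(AG (EG A[~grant U (grant & ~b)])) = {q1, q3, q4}
|Sat(AG (EG A[~grant U (grant & ~b)]))| = |{q1, q3, q4}| = 3.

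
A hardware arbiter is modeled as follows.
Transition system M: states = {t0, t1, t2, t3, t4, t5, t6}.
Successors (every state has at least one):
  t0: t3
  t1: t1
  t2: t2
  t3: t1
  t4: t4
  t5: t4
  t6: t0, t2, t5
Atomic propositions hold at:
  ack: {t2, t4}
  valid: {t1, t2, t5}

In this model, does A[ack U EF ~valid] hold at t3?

Sat(~valid) = {t0, t3, t4, t6}
EF ~valid: least fixpoint, start Z0 = {t0, t3, t4, t6}, add states with some successor in Z. Z1 = {t0, t3, t4, t5, t6}; fixed.
Sat(EF ~valid) = {t0, t3, t4, t5, t6}
A[ack U EF ~valid]: least fixpoint, start Z0 = Sat(EF ~valid) = {t0, t3, t4, t5, t6}, add states in Sat(ack) with every successor in Z. Already a fixed point.
Sat(A[ack U EF ~valid]) = {t0, t3, t4, t5, t6}
t3 ∈ Sat(A[ack U EF ~valid]) = {t0, t3, t4, t5, t6}, so the formula holds at t3.

Yes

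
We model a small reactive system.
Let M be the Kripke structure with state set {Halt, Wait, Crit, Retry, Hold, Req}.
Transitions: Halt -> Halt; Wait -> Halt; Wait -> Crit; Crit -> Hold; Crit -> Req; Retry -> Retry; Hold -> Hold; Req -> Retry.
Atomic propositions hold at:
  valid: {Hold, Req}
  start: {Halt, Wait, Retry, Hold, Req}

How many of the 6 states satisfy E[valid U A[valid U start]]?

A[valid U start]: least fixpoint, start Z0 = Sat(start) = {Halt, Wait, Retry, Hold, Req}, add states in Sat(valid) with every successor in Z. Already a fixed point.
Sat(A[valid U start]) = {Halt, Wait, Retry, Hold, Req}
E[valid U A[valid U start]]: least fixpoint, start Z0 = Sat(A[valid U start]) = {Halt, Wait, Retry, Hold, Req}, add states in Sat(valid) with some successor in Z. Already a fixed point.
Sat(E[valid U A[valid U start]]) = {Halt, Wait, Retry, Hold, Req}
|Sat(E[valid U A[valid U start]])| = |{Halt, Wait, Retry, Hold, Req}| = 5.

5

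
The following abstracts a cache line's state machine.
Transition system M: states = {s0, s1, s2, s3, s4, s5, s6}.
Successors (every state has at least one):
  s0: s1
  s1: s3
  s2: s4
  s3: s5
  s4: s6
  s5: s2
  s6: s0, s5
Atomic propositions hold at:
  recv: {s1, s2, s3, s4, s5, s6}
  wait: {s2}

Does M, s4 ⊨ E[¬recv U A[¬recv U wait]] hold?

Sat(¬recv) = {s0}
A[¬recv U wait]: least fixpoint, start Z0 = Sat(wait) = {s2}, add states in Sat(¬recv) with every successor in Z. Already a fixed point.
Sat(A[¬recv U wait]) = {s2}
E[¬recv U A[¬recv U wait]]: least fixpoint, start Z0 = Sat(A[¬recv U wait]) = {s2}, add states in Sat(¬recv) with some successor in Z. Already a fixed point.
Sat(E[¬recv U A[¬recv U wait]]) = {s2}
s4 ∉ Sat(E[¬recv U A[¬recv U wait]]) = {s2}, so the formula does not hold at s4.

No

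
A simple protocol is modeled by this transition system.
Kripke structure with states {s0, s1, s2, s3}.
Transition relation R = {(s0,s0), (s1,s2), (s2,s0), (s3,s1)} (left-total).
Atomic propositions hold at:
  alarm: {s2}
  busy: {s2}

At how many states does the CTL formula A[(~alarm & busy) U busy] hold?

1

Sat(~alarm) = {s0, s1, s3}
Sat(~alarm & busy) = ∅
A[(~alarm & busy) U busy]: least fixpoint, start Z0 = Sat(busy) = {s2}, add states in Sat(~alarm & busy) with every successor in Z. Already a fixed point.
Sat(A[(~alarm & busy) U busy]) = {s2}
|Sat(A[(~alarm & busy) U busy])| = |{s2}| = 1.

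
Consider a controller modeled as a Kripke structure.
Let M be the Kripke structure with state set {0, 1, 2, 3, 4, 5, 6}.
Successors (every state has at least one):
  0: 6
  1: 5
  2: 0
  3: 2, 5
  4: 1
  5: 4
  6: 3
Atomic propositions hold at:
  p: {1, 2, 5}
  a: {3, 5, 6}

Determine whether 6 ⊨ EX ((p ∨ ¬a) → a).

Sat(¬a) = {0, 1, 2, 4}
Sat(p ∨ ¬a) = {0, 1, 2, 4, 5}
Sat((p ∨ ¬a) → a) = {3, 5, 6}
Sat(EX ((p ∨ ¬a) → a)) = {s : some successor in {3, 5, 6}} = {0, 1, 3, 6}
6 ∈ Sat(EX ((p ∨ ¬a) → a)) = {0, 1, 3, 6}, so the formula holds at 6.

Yes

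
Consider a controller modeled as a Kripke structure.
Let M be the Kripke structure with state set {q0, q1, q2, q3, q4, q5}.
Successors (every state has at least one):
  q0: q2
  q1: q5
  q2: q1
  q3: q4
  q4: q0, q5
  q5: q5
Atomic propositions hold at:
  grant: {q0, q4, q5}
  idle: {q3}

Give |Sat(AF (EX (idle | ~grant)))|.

2

Sat(~grant) = {q1, q2, q3}
Sat(idle | ~grant) = {q1, q2, q3}
Sat(EX (idle | ~grant)) = {s : some successor in {q1, q2, q3}} = {q0, q2}
AF (EX (idle | ~grant)): least fixpoint, start Z0 = {q0, q2}, add states with every successor in Z. Already a fixed point.
Sat(AF (EX (idle | ~grant))) = {q0, q2}
|Sat(AF (EX (idle | ~grant)))| = |{q0, q2}| = 2.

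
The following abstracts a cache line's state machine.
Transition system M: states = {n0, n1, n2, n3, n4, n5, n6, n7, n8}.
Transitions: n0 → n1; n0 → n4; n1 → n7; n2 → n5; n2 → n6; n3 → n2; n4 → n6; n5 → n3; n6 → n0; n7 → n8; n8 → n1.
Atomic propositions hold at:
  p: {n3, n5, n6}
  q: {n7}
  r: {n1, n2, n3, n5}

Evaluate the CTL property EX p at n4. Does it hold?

Yes

Sat(EX p) = {s : some successor in {n3, n5, n6}} = {n2, n4, n5}
n4 ∈ Sat(EX p) = {n2, n4, n5}, so the formula holds at n4.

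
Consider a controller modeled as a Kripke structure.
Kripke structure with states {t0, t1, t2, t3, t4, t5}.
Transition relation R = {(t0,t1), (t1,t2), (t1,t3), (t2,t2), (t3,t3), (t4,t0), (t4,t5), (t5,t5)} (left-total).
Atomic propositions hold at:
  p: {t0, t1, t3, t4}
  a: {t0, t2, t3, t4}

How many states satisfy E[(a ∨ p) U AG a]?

5

Sat(a ∨ p) = {t0, t1, t2, t3, t4}
AG a: greatest fixpoint, start Z0 = {t0, t2, t3, t4}, keep only states in Sat with every successor in Z. Z1 = {t2, t3}; fixed.
Sat(AG a) = {t2, t3}
E[(a ∨ p) U AG a]: least fixpoint, start Z0 = Sat(AG a) = {t2, t3}, add states in Sat(a ∨ p) with some successor in Z. Z1 = {t1, t2, t3}; Z2 = {t0, t1, t2, t3}; Z3 = {t0, t1, t2, t3, t4}; fixed.
Sat(E[(a ∨ p) U AG a]) = {t0, t1, t2, t3, t4}
|Sat(E[(a ∨ p) U AG a])| = |{t0, t1, t2, t3, t4}| = 5.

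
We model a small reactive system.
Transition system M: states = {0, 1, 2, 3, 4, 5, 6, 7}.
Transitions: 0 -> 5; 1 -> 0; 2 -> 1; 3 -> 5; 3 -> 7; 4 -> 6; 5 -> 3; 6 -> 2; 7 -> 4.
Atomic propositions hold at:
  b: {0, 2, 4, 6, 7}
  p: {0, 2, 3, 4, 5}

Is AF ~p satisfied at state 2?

Sat(~p) = {1, 6, 7}
AF ~p: least fixpoint, start Z0 = {1, 6, 7}, add states with every successor in Z. Z1 = {1, 2, 4, 6, 7}; fixed.
Sat(AF ~p) = {1, 2, 4, 6, 7}
2 ∈ Sat(AF ~p) = {1, 2, 4, 6, 7}, so the formula holds at 2.

Yes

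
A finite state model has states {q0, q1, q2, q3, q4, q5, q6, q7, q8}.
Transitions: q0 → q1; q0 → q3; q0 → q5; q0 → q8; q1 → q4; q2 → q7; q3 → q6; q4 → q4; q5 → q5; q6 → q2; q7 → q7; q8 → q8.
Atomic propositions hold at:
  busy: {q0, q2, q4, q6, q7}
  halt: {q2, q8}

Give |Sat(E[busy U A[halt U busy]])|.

5

A[halt U busy]: least fixpoint, start Z0 = Sat(busy) = {q0, q2, q4, q6, q7}, add states in Sat(halt) with every successor in Z. Already a fixed point.
Sat(A[halt U busy]) = {q0, q2, q4, q6, q7}
E[busy U A[halt U busy]]: least fixpoint, start Z0 = Sat(A[halt U busy]) = {q0, q2, q4, q6, q7}, add states in Sat(busy) with some successor in Z. Already a fixed point.
Sat(E[busy U A[halt U busy]]) = {q0, q2, q4, q6, q7}
|Sat(E[busy U A[halt U busy]])| = |{q0, q2, q4, q6, q7}| = 5.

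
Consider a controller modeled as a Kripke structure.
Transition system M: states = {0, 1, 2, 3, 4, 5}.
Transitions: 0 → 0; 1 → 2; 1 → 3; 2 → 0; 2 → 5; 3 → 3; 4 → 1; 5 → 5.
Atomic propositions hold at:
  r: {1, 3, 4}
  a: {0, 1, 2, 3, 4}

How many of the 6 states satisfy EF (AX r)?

3

Sat(AX r) = {s : every successor in {1, 3, 4}} = {3, 4}
EF (AX r): least fixpoint, start Z0 = {3, 4}, add states with some successor in Z. Z1 = {1, 3, 4}; fixed.
Sat(EF (AX r)) = {1, 3, 4}
|Sat(EF (AX r))| = |{1, 3, 4}| = 3.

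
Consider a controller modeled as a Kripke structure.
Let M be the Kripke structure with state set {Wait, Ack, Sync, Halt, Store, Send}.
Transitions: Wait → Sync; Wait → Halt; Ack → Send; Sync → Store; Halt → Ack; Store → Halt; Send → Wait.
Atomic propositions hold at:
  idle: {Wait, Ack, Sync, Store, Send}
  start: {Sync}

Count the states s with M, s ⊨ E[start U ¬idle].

Sat(¬idle) = {Halt}
E[start U ¬idle]: least fixpoint, start Z0 = Sat(¬idle) = {Halt}, add states in Sat(start) with some successor in Z. Already a fixed point.
Sat(E[start U ¬idle]) = {Halt}
|Sat(E[start U ¬idle])| = |{Halt}| = 1.

1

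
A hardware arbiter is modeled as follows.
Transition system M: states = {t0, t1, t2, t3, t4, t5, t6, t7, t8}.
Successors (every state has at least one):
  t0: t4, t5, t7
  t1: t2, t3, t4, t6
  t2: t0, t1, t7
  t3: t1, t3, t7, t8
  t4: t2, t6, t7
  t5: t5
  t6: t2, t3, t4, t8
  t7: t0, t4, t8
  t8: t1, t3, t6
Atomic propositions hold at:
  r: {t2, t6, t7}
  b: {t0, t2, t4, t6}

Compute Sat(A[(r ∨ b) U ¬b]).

{t1, t3, t5, t7, t8}

Sat(r ∨ b) = {t0, t2, t4, t6, t7}
Sat(¬b) = {t1, t3, t5, t7, t8}
A[(r ∨ b) U ¬b]: least fixpoint, start Z0 = Sat(¬b) = {t1, t3, t5, t7, t8}, add states in Sat(r ∨ b) with every successor in Z. Already a fixed point.
Sat(A[(r ∨ b) U ¬b]) = {t1, t3, t5, t7, t8}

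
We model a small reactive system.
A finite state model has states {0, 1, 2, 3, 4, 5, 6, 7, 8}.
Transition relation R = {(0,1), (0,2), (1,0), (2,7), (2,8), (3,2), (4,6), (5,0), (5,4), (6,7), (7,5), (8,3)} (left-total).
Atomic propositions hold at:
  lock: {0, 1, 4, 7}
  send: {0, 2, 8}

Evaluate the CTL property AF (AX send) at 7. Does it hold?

No

Sat(AX send) = {s : every successor in {0, 2, 8}} = {1, 3}
AF (AX send): least fixpoint, start Z0 = {1, 3}, add states with every successor in Z. Z1 = {1, 3, 8}; fixed.
Sat(AF (AX send)) = {1, 3, 8}
7 ∉ Sat(AF (AX send)) = {1, 3, 8}, so the formula does not hold at 7.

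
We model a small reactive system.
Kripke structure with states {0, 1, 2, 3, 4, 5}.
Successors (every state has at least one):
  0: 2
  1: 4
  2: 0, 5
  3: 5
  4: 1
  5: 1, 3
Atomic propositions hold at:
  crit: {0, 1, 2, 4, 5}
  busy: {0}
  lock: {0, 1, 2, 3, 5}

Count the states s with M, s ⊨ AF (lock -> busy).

3

Sat(lock -> busy) = {0, 4}
AF (lock -> busy): least fixpoint, start Z0 = {0, 4}, add states with every successor in Z. Z1 = {0, 1, 4}; fixed.
Sat(AF (lock -> busy)) = {0, 1, 4}
|Sat(AF (lock -> busy))| = |{0, 1, 4}| = 3.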